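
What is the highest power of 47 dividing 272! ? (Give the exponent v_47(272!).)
v_47(272!) = 5

Legendre's formula: v_p(n!) = Σ_{k ≥ 1} ⌊n / p^k⌋. For p = 47, n = 272, the terms are:
  ⌊272/47^1⌋ = ⌊272/47⌋ = 5
(the next term ⌊272/47^2⌋ = 0, terminating the sum). Summing: v_47(272!) = 5 = 5.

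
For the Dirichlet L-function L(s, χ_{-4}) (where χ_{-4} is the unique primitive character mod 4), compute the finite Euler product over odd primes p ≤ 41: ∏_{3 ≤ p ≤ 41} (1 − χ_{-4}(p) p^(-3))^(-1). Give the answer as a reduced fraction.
∏ = 317583502136600214370347226405/327754858760764671044087709696

The odd primes p ≤ 41 are [3, 5, 7, 11, 13, 17, 19, 23, 29, 31, 37, 41]. For each, χ(p) = 1 if p ≡ 1 mod 4, χ(p) = −1 if p ≡ 3 mod 4. Taking (1 − χ(p)/p^3)^(-1) = p^3/(p^3 − χ(p)): (1 − (-1)/3^3)^(-1) · (1 − (1)/5^3)^(-1) · (1 − (-1)/7^3)^(-1) · (1 − (-1)/11^3)^(-1) · (1 − (1)/13^3)^(-1) · (1 − (1)/17^3)^(-1) · (1 − (-1)/19^3)^(-1) · (1 − (-1)/23^3)^(-1) · (1 − (1)/29^3)^(-1) · (1 − (-1)/31^3)^(-1) · (1 − (1)/37^3)^(-1) · (1 − (1)/41^3)^(-1) = 317583502136600214370347226405/327754858760764671044087709696.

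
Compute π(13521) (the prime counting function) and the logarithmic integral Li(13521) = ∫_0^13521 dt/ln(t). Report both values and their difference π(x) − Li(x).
π(13521) = 1601;  Li(13521) ≈ 1621.99;  π(x) − Li(x) ≈ -20.99.

Direct count of primes ≤ 13521 gives π(13521) = 1601. Numerical evaluation of the logarithmic integral gives Li(13521) ≈ 1621.99. The difference π(x) − Li(x) ≈ -20.99 is typically negative for small/moderate x (Li(x) overestimates), though Littlewood's theorem shows this sign changes infinitely often.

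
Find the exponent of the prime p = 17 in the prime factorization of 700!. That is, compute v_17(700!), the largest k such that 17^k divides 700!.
v_17(700!) = 43

Legendre's formula: v_p(n!) = Σ_{k ≥ 1} ⌊n / p^k⌋. For p = 17, n = 700, the terms are:
  ⌊700/17^1⌋ = ⌊700/17⌋ = 41
  ⌊700/17^2⌋ = ⌊700/289⌋ = 2
(the next term ⌊700/17^3⌋ = 0, terminating the sum). Summing: v_17(700!) = 41 + 2 = 43.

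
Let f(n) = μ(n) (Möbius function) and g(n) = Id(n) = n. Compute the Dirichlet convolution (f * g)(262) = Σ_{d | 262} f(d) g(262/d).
(μ * Id)(262) = 130

Divisors of 262: [1, 2, 131, 262]. For each d | 262:
  d = 1: μ(1) · Id(262/1) = 1 · 262 = 262
  d = 2: μ(2) · Id(262/2) = -1 · 131 = -131
  d = 131: μ(131) · Id(262/131) = -1 · 2 = -2
  d = 262: μ(262) · Id(262/262) = 1 · 1 = 1
Summing: (μ * Id)(262) = 262 + -131 + -2 + 1 = 130.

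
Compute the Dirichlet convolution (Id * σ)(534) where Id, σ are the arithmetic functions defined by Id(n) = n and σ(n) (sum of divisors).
(Id * σ)(534) = 6265

Divisors of 534: [1, 2, 3, 6, 89, 178, 267, 534]. For each d | 534:
  d = 1: Id(1) · σ(534/1) = 1 · 1080 = 1080
  d = 2: Id(2) · σ(534/2) = 2 · 360 = 720
  d = 3: Id(3) · σ(534/3) = 3 · 270 = 810
  d = 6: Id(6) · σ(534/6) = 6 · 90 = 540
  d = 89: Id(89) · σ(534/89) = 89 · 12 = 1068
  d = 178: Id(178) · σ(534/178) = 178 · 4 = 712
  d = 267: Id(267) · σ(534/267) = 267 · 3 = 801
  d = 534: Id(534) · σ(534/534) = 534 · 1 = 534
Summing: (Id * σ)(534) = 1080 + 720 + 810 + 540 + 1068 + 712 + 801 + 534 = 6265.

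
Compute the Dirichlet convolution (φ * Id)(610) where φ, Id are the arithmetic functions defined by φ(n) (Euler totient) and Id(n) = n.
(φ * Id)(610) = 3267

Divisors of 610: [1, 2, 5, 10, 61, 122, 305, 610]. For each d | 610:
  d = 1: φ(1) · Id(610/1) = 1 · 610 = 610
  d = 2: φ(2) · Id(610/2) = 1 · 305 = 305
  d = 5: φ(5) · Id(610/5) = 4 · 122 = 488
  d = 10: φ(10) · Id(610/10) = 4 · 61 = 244
  d = 61: φ(61) · Id(610/61) = 60 · 10 = 600
  d = 122: φ(122) · Id(610/122) = 60 · 5 = 300
  d = 305: φ(305) · Id(610/305) = 240 · 2 = 480
  d = 610: φ(610) · Id(610/610) = 240 · 1 = 240
Summing: (φ * Id)(610) = 610 + 305 + 488 + 244 + 600 + 300 + 480 + 240 = 3267.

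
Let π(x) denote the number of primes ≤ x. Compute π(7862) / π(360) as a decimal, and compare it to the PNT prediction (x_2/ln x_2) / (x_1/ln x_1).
π(7862)/π(360) = 992/72 ≈ 13.7778;  PNT prediction ≈ 14.3310.

π(360) = 72 and π(7862) = 992, so π(7862)/π(360) ≈ 13.7778. The PNT-predicted ratio is (7862/ln(7862)) / (360/ln(360)) ≈ 14.3310. The two agree to within a few percent, as expected.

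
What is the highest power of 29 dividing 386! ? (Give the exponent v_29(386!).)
v_29(386!) = 13

Legendre's formula: v_p(n!) = Σ_{k ≥ 1} ⌊n / p^k⌋. For p = 29, n = 386, the terms are:
  ⌊386/29^1⌋ = ⌊386/29⌋ = 13
(the next term ⌊386/29^2⌋ = 0, terminating the sum). Summing: v_29(386!) = 13 = 13.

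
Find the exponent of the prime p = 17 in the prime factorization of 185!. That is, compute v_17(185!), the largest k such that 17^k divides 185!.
v_17(185!) = 10

Legendre's formula: v_p(n!) = Σ_{k ≥ 1} ⌊n / p^k⌋. For p = 17, n = 185, the terms are:
  ⌊185/17^1⌋ = ⌊185/17⌋ = 10
(the next term ⌊185/17^2⌋ = 0, terminating the sum). Summing: v_17(185!) = 10 = 10.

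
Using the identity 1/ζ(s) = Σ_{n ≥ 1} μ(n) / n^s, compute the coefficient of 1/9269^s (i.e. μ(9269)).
μ(9269) = -1

Factor n = 9269 = 13 · 23 · 31. μ(n) = 0 if any exponent ≥ 2 (not squarefree); otherwise μ(n) = (−1)^{ω(n)} where ω(n) is the number of distinct prime factors. Applying: μ(9269) = -1.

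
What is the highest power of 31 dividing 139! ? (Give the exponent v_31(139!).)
v_31(139!) = 4

Legendre's formula: v_p(n!) = Σ_{k ≥ 1} ⌊n / p^k⌋. For p = 31, n = 139, the terms are:
  ⌊139/31^1⌋ = ⌊139/31⌋ = 4
(the next term ⌊139/31^2⌋ = 0, terminating the sum). Summing: v_31(139!) = 4 = 4.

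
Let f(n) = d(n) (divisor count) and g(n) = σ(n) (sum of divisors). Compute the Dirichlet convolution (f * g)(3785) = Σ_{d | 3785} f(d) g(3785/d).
(d * σ)(3785) = 6080

Divisors of 3785: [1, 5, 757, 3785]. For each d | 3785:
  d = 1: d(1) · σ(3785/1) = 1 · 4548 = 4548
  d = 5: d(5) · σ(3785/5) = 2 · 758 = 1516
  d = 757: d(757) · σ(3785/757) = 2 · 6 = 12
  d = 3785: d(3785) · σ(3785/3785) = 4 · 1 = 4
Summing: (d * σ)(3785) = 4548 + 1516 + 12 + 4 = 6080.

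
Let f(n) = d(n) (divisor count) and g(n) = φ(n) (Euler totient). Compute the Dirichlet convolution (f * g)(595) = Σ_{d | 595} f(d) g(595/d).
(d * φ)(595) = 864

Divisors of 595: [1, 5, 7, 17, 35, 85, 119, 595]. For each d | 595:
  d = 1: d(1) · φ(595/1) = 1 · 384 = 384
  d = 5: d(5) · φ(595/5) = 2 · 96 = 192
  d = 7: d(7) · φ(595/7) = 2 · 64 = 128
  d = 17: d(17) · φ(595/17) = 2 · 24 = 48
  d = 35: d(35) · φ(595/35) = 4 · 16 = 64
  d = 85: d(85) · φ(595/85) = 4 · 6 = 24
  d = 119: d(119) · φ(595/119) = 4 · 4 = 16
  d = 595: d(595) · φ(595/595) = 8 · 1 = 8
Summing: (d * φ)(595) = 384 + 192 + 128 + 48 + 64 + 24 + 16 + 8 = 864.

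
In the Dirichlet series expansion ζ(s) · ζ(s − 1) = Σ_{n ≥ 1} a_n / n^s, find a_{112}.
σ(112) = 248

In the product (Σ m^0/m^s)(Σ k / k^s) = Σ (Σ_{d | n} d) / n^s, the coefficient of 1/n^s is σ(n) = Σ_{d | n} d. For n = 112, divisors are [1, 2, 4, 7, 8, 14, 16, 28, 56, 112]; summing: σ(112) = 248.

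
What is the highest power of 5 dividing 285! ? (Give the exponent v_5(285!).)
v_5(285!) = 70

Legendre's formula: v_p(n!) = Σ_{k ≥ 1} ⌊n / p^k⌋. For p = 5, n = 285, the terms are:
  ⌊285/5^1⌋ = ⌊285/5⌋ = 57
  ⌊285/5^2⌋ = ⌊285/25⌋ = 11
  ⌊285/5^3⌋ = ⌊285/125⌋ = 2
(the next term ⌊285/5^4⌋ = 0, terminating the sum). Summing: v_5(285!) = 57 + 11 + 2 = 70.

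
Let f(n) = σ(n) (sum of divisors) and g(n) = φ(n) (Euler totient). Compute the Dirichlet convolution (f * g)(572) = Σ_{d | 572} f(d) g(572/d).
(σ * φ)(572) = 6864

Divisors of 572: [1, 2, 4, 11, 13, 22, 26, 44, 52, 143, 286, 572]. For each d | 572:
  d = 1: σ(1) · φ(572/1) = 1 · 240 = 240
  d = 2: σ(2) · φ(572/2) = 3 · 120 = 360
  d = 4: σ(4) · φ(572/4) = 7 · 120 = 840
  d = 11: σ(11) · φ(572/11) = 12 · 24 = 288
  d = 13: σ(13) · φ(572/13) = 14 · 20 = 280
  d = 22: σ(22) · φ(572/22) = 36 · 12 = 432
  d = 26: σ(26) · φ(572/26) = 42 · 10 = 420
  d = 44: σ(44) · φ(572/44) = 84 · 12 = 1008
  d = 52: σ(52) · φ(572/52) = 98 · 10 = 980
  d = 143: σ(143) · φ(572/143) = 168 · 2 = 336
  d = 286: σ(286) · φ(572/286) = 504 · 1 = 504
  d = 572: σ(572) · φ(572/572) = 1176 · 1 = 1176
Summing: (σ * φ)(572) = 240 + 360 + 840 + 288 + 280 + 432 + 420 + 1008 + 980 + 336 + 504 + 1176 = 6864.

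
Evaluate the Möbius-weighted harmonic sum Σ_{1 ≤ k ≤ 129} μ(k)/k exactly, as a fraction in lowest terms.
Σ μ(k)/k = 2883541630766650147338641079750887309418649355/401447693933303618909444119902604513664588524773

Values of μ(k) for 1 ≤ k ≤ 129: μ(1) = 1, μ(2) = -1, μ(3) = -1, μ(5) = -1, μ(6) = 1, μ(7) = -1, μ(10) = 1, μ(11) = -1, μ(13) = -1, μ(14) = 1, μ(15) = 1, μ(17) = -1, μ(19) = -1, μ(21) = 1, μ(22) = 1, μ(23) = -1, μ(26) = 1, μ(29) = -1, μ(30) = -1, μ(31) = -1, μ(33) = 1, μ(34) = 1, μ(35) = 1, μ(37) = -1, μ(38) = 1, μ(39) = 1, μ(41) = -1, μ(42) = -1, μ(43) = -1, μ(46) = 1, μ(47) = -1, μ(51) = 1, μ(53) = -1, μ(55) = 1, μ(57) = 1, μ(58) = 1, μ(59) = -1, μ(61) = -1, μ(62) = 1, μ(65) = 1, μ(66) = -1, μ(67) = -1, μ(69) = 1, μ(70) = -1, μ(71) = -1, μ(73) = -1, μ(74) = 1, μ(77) = 1, μ(78) = -1, μ(79) = -1, μ(82) = 1, μ(83) = -1, μ(85) = 1, μ(86) = 1, μ(87) = 1, μ(89) = -1, μ(91) = 1, μ(93) = 1, μ(94) = 1, μ(95) = 1, μ(97) = -1, μ(101) = -1, μ(102) = -1, μ(103) = -1, μ(105) = -1, μ(106) = 1, μ(107) = -1, μ(109) = -1, μ(110) = -1, μ(111) = 1, μ(113) = -1, μ(114) = -1, μ(115) = 1, μ(118) = 1, μ(119) = 1, μ(122) = 1, μ(123) = 1, μ(127) = -1, μ(129) = 1, with μ = 0 on non-squarefree integers. Summing μ(k)/k for k where μ(k) ≠ 0 gives 2883541630766650147338641079750887309418649355/401447693933303618909444119902604513664588524773 ≈ 0.0072. (PNT ⟺ this sum → 0 as n → ∞.)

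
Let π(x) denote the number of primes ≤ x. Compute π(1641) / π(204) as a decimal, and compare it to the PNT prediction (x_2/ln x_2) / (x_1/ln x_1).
π(1641)/π(204) = 259/46 ≈ 5.6304;  PNT prediction ≈ 5.7786.

π(204) = 46 and π(1641) = 259, so π(1641)/π(204) ≈ 5.6304. The PNT-predicted ratio is (1641/ln(1641)) / (204/ln(204)) ≈ 5.7786. The two agree to within a few percent, as expected.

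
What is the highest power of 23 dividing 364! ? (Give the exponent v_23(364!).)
v_23(364!) = 15

Legendre's formula: v_p(n!) = Σ_{k ≥ 1} ⌊n / p^k⌋. For p = 23, n = 364, the terms are:
  ⌊364/23^1⌋ = ⌊364/23⌋ = 15
(the next term ⌊364/23^2⌋ = 0, terminating the sum). Summing: v_23(364!) = 15 = 15.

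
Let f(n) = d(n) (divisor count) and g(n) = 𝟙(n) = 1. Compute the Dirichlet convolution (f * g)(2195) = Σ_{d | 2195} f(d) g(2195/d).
(d * 𝟙)(2195) = 9

Divisors of 2195: [1, 5, 439, 2195]. For each d | 2195:
  d = 1: d(1) · 𝟙(2195/1) = 1 · 1 = 1
  d = 5: d(5) · 𝟙(2195/5) = 2 · 1 = 2
  d = 439: d(439) · 𝟙(2195/439) = 2 · 1 = 2
  d = 2195: d(2195) · 𝟙(2195/2195) = 4 · 1 = 4
Summing: (d * 𝟙)(2195) = 1 + 2 + 2 + 4 = 9.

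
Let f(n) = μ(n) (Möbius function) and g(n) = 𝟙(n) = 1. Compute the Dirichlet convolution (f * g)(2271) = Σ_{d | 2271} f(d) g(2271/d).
(μ * 𝟙)(2271) = 0

Divisors of 2271: [1, 3, 757, 2271]. For each d | 2271:
  d = 1: μ(1) · 𝟙(2271/1) = 1 · 1 = 1
  d = 3: μ(3) · 𝟙(2271/3) = -1 · 1 = -1
  d = 757: μ(757) · 𝟙(2271/757) = -1 · 1 = -1
  d = 2271: μ(2271) · 𝟙(2271/2271) = 1 · 1 = 1
Summing: (μ * 𝟙)(2271) = 1 + -1 + -1 + 1 = 0.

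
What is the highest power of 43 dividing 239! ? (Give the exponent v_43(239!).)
v_43(239!) = 5

Legendre's formula: v_p(n!) = Σ_{k ≥ 1} ⌊n / p^k⌋. For p = 43, n = 239, the terms are:
  ⌊239/43^1⌋ = ⌊239/43⌋ = 5
(the next term ⌊239/43^2⌋ = 0, terminating the sum). Summing: v_43(239!) = 5 = 5.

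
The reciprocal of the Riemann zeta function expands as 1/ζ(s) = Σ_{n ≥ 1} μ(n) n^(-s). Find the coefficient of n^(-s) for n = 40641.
μ(40641) = 1

Factor n = 40641 = 3 · 19 · 23 · 31. μ(n) = 0 if any exponent ≥ 2 (not squarefree); otherwise μ(n) = (−1)^{ω(n)} where ω(n) is the number of distinct prime factors. Applying: μ(40641) = 1.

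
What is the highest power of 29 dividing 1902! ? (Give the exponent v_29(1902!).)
v_29(1902!) = 67

Legendre's formula: v_p(n!) = Σ_{k ≥ 1} ⌊n / p^k⌋. For p = 29, n = 1902, the terms are:
  ⌊1902/29^1⌋ = ⌊1902/29⌋ = 65
  ⌊1902/29^2⌋ = ⌊1902/841⌋ = 2
(the next term ⌊1902/29^3⌋ = 0, terminating the sum). Summing: v_29(1902!) = 65 + 2 = 67.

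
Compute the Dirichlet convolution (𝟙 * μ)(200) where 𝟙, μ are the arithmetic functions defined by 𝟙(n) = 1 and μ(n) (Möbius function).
(𝟙 * μ)(200) = 0

Divisors of 200: [1, 2, 4, 5, 8, 10, 20, 25, 40, 50, 100, 200]. For each d | 200:
  d = 1: 𝟙(1) · μ(200/1) = 1 · 0 = 0
  d = 2: 𝟙(2) · μ(200/2) = 1 · 0 = 0
  d = 4: 𝟙(4) · μ(200/4) = 1 · 0 = 0
  d = 5: 𝟙(5) · μ(200/5) = 1 · 0 = 0
  d = 8: 𝟙(8) · μ(200/8) = 1 · 0 = 0
  d = 10: 𝟙(10) · μ(200/10) = 1 · 0 = 0
  d = 20: 𝟙(20) · μ(200/20) = 1 · 1 = 1
  d = 25: 𝟙(25) · μ(200/25) = 1 · 0 = 0
  d = 40: 𝟙(40) · μ(200/40) = 1 · -1 = -1
  d = 50: 𝟙(50) · μ(200/50) = 1 · 0 = 0
  d = 100: 𝟙(100) · μ(200/100) = 1 · -1 = -1
  d = 200: 𝟙(200) · μ(200/200) = 1 · 1 = 1
Summing: (𝟙 * μ)(200) = 0 + 0 + 0 + 0 + 0 + 0 + 1 + 0 + -1 + 0 + -1 + 1 = 0.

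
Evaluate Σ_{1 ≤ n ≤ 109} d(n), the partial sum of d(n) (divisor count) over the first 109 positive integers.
Σ_{n ≤ 109} d(n) = 530

Compute d(n) for each 1 ≤ n ≤ 109: d(1) = 1, d(2) = 2, d(3) = 2, d(4) = 3, d(5) = 2, d(6) = 4, d(7) = 2, d(8) = 4, d(9) = 3, d(10) = 4, d(11) = 2, d(12) = 6, d(13) = 2, d(14) = 4, d(15) = 4, d(16) = 5, d(17) = 2, d(18) = 6, d(19) = 2, d(20) = 6, d(21) = 4, d(22) = 4, d(23) = 2, d(24) = 8, d(25) = 3, d(26) = 4, d(27) = 4, d(28) = 6, d(29) = 2, d(30) = 8, d(31) = 2, d(32) = 6, d(33) = 4, d(34) = 4, d(35) = 4, d(36) = 9, d(37) = 2, d(38) = 4, d(39) = 4, d(40) = 8, d(41) = 2, d(42) = 8, d(43) = 2, d(44) = 6, d(45) = 6, d(46) = 4, d(47) = 2, d(48) = 10, d(49) = 3, d(50) = 6, d(51) = 4, d(52) = 6, d(53) = 2, d(54) = 8, d(55) = 4, d(56) = 8, d(57) = 4, d(58) = 4, d(59) = 2, d(60) = 12, d(61) = 2, d(62) = 4, d(63) = 6, d(64) = 7, d(65) = 4, d(66) = 8, d(67) = 2, d(68) = 6, d(69) = 4, d(70) = 8, d(71) = 2, d(72) = 12, d(73) = 2, d(74) = 4, d(75) = 6, d(76) = 6, d(77) = 4, d(78) = 8, d(79) = 2, d(80) = 10, d(81) = 5, d(82) = 4, d(83) = 2, d(84) = 12, d(85) = 4, d(86) = 4, d(87) = 4, d(88) = 8, d(89) = 2, d(90) = 12, d(91) = 4, d(92) = 6, d(93) = 4, d(94) = 4, d(95) = 4, d(96) = 12, d(97) = 2, d(98) = 6, d(99) = 6, d(100) = 9, d(101) = 2, d(102) = 8, d(103) = 2, d(104) = 8, d(105) = 8, d(106) = 4, d(107) = 2, d(108) = 12, d(109) = 2. Summing all 109 values: 530. (Dirichlet's divisor formula: Σ_{n ≤ x} d(n) = x ln(x) + (2γ − 1) x + O(√x). For x = 109, the asymptotic estimate is ≈ 528.19.)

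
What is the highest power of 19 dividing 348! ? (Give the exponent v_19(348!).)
v_19(348!) = 18

Legendre's formula: v_p(n!) = Σ_{k ≥ 1} ⌊n / p^k⌋. For p = 19, n = 348, the terms are:
  ⌊348/19^1⌋ = ⌊348/19⌋ = 18
(the next term ⌊348/19^2⌋ = 0, terminating the sum). Summing: v_19(348!) = 18 = 18.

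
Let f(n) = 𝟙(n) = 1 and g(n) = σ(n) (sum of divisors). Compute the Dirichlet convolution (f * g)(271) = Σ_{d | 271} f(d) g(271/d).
(𝟙 * σ)(271) = 273

Divisors of 271: [1, 271]. For each d | 271:
  d = 1: 𝟙(1) · σ(271/1) = 1 · 272 = 272
  d = 271: 𝟙(271) · σ(271/271) = 1 · 1 = 1
Summing: (𝟙 * σ)(271) = 272 + 1 = 273.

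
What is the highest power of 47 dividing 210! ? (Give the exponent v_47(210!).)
v_47(210!) = 4

Legendre's formula: v_p(n!) = Σ_{k ≥ 1} ⌊n / p^k⌋. For p = 47, n = 210, the terms are:
  ⌊210/47^1⌋ = ⌊210/47⌋ = 4
(the next term ⌊210/47^2⌋ = 0, terminating the sum). Summing: v_47(210!) = 4 = 4.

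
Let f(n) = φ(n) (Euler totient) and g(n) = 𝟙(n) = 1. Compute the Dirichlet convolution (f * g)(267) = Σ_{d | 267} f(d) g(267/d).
(φ * 𝟙)(267) = 267

Divisors of 267: [1, 3, 89, 267]. For each d | 267:
  d = 1: φ(1) · 𝟙(267/1) = 1 · 1 = 1
  d = 3: φ(3) · 𝟙(267/3) = 2 · 1 = 2
  d = 89: φ(89) · 𝟙(267/89) = 88 · 1 = 88
  d = 267: φ(267) · 𝟙(267/267) = 176 · 1 = 176
Summing: (φ * 𝟙)(267) = 1 + 2 + 88 + 176 = 267.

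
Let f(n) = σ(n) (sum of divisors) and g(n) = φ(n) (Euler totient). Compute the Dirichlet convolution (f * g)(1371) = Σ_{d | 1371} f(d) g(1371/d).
(σ * φ)(1371) = 5484

Divisors of 1371: [1, 3, 457, 1371]. For each d | 1371:
  d = 1: σ(1) · φ(1371/1) = 1 · 912 = 912
  d = 3: σ(3) · φ(1371/3) = 4 · 456 = 1824
  d = 457: σ(457) · φ(1371/457) = 458 · 2 = 916
  d = 1371: σ(1371) · φ(1371/1371) = 1832 · 1 = 1832
Summing: (σ * φ)(1371) = 912 + 1824 + 916 + 1832 = 5484.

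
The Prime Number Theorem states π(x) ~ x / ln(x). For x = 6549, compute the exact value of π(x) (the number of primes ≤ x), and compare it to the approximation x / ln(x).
π(6549) = 845;  x/ln(x) ≈ 745.30;  relative error ≈ 11.80%.

Directly count primes up to 6549: π(6549) = 845. The PNT approximation gives 6549/ln(6549) ≈ 6549/8.78707 ≈ 745.30. Relative error (π(x) − x/ln(x)) / π(x) ≈ 11.80%; the approximation is known to undercount slightly (Li(x) is a better estimate).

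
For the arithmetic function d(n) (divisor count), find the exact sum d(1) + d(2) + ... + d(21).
Σ_{n ≤ 21} d(n) = 70

Compute d(n) for each 1 ≤ n ≤ 21: d(1) = 1, d(2) = 2, d(3) = 2, d(4) = 3, d(5) = 2, d(6) = 4, d(7) = 2, d(8) = 4, d(9) = 3, d(10) = 4, d(11) = 2, d(12) = 6, d(13) = 2, d(14) = 4, d(15) = 4, d(16) = 5, d(17) = 2, d(18) = 6, d(19) = 2, d(20) = 6, d(21) = 4. Summing all 21 values: 70. (Dirichlet's divisor formula: Σ_{n ≤ x} d(n) = x ln(x) + (2γ − 1) x + O(√x). For x = 21, the asymptotic estimate is ≈ 67.18.)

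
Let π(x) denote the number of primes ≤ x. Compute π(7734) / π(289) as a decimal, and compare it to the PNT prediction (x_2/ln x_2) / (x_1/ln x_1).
π(7734)/π(289) = 981/61 ≈ 16.0820;  PNT prediction ≈ 16.9367.

π(289) = 61 and π(7734) = 981, so π(7734)/π(289) ≈ 16.0820. The PNT-predicted ratio is (7734/ln(7734)) / (289/ln(289)) ≈ 16.9367. The two agree to within a few percent, as expected.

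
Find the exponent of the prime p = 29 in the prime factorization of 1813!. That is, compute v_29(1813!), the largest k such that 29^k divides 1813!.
v_29(1813!) = 64

Legendre's formula: v_p(n!) = Σ_{k ≥ 1} ⌊n / p^k⌋. For p = 29, n = 1813, the terms are:
  ⌊1813/29^1⌋ = ⌊1813/29⌋ = 62
  ⌊1813/29^2⌋ = ⌊1813/841⌋ = 2
(the next term ⌊1813/29^3⌋ = 0, terminating the sum). Summing: v_29(1813!) = 62 + 2 = 64.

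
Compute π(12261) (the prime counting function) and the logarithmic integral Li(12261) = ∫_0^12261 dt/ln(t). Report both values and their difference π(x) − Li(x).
π(12261) = 1465;  Li(12261) ≈ 1488.85;  π(x) − Li(x) ≈ -23.85.

Direct count of primes ≤ 12261 gives π(12261) = 1465. Numerical evaluation of the logarithmic integral gives Li(12261) ≈ 1488.85. The difference π(x) − Li(x) ≈ -23.85 is typically negative for small/moderate x (Li(x) overestimates), though Littlewood's theorem shows this sign changes infinitely often.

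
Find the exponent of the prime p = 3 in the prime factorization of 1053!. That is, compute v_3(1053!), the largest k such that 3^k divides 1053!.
v_3(1053!) = 525

Legendre's formula: v_p(n!) = Σ_{k ≥ 1} ⌊n / p^k⌋. For p = 3, n = 1053, the terms are:
  ⌊1053/3^1⌋ = ⌊1053/3⌋ = 351
  ⌊1053/3^2⌋ = ⌊1053/9⌋ = 117
  ⌊1053/3^3⌋ = ⌊1053/27⌋ = 39
  ⌊1053/3^4⌋ = ⌊1053/81⌋ = 13
  ⌊1053/3^5⌋ = ⌊1053/243⌋ = 4
  ⌊1053/3^6⌋ = ⌊1053/729⌋ = 1
(the next term ⌊1053/3^7⌋ = 0, terminating the sum). Summing: v_3(1053!) = 351 + 117 + 39 + 13 + 4 + 1 = 525.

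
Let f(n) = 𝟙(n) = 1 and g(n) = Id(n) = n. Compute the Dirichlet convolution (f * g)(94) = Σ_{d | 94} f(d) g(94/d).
(𝟙 * Id)(94) = 144

Divisors of 94: [1, 2, 47, 94]. For each d | 94:
  d = 1: 𝟙(1) · Id(94/1) = 1 · 94 = 94
  d = 2: 𝟙(2) · Id(94/2) = 1 · 47 = 47
  d = 47: 𝟙(47) · Id(94/47) = 1 · 2 = 2
  d = 94: 𝟙(94) · Id(94/94) = 1 · 1 = 1
Summing: (𝟙 * Id)(94) = 94 + 47 + 2 + 1 = 144.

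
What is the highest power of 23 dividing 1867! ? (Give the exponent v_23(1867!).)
v_23(1867!) = 84

Legendre's formula: v_p(n!) = Σ_{k ≥ 1} ⌊n / p^k⌋. For p = 23, n = 1867, the terms are:
  ⌊1867/23^1⌋ = ⌊1867/23⌋ = 81
  ⌊1867/23^2⌋ = ⌊1867/529⌋ = 3
(the next term ⌊1867/23^3⌋ = 0, terminating the sum). Summing: v_23(1867!) = 81 + 3 = 84.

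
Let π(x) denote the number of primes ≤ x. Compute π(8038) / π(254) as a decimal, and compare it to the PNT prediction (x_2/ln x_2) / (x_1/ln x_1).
π(8038)/π(254) = 1010/54 ≈ 18.7037;  PNT prediction ≈ 19.4878.

π(254) = 54 and π(8038) = 1010, so π(8038)/π(254) ≈ 18.7037. The PNT-predicted ratio is (8038/ln(8038)) / (254/ln(254)) ≈ 19.4878. The two agree to within a few percent, as expected.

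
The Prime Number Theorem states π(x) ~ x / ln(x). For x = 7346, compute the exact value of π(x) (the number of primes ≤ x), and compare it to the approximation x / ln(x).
π(7346) = 935;  x/ln(x) ≈ 825.22;  relative error ≈ 11.74%.

Directly count primes up to 7346: π(7346) = 935. The PNT approximation gives 7346/ln(7346) ≈ 7346/8.90191 ≈ 825.22. Relative error (π(x) − x/ln(x)) / π(x) ≈ 11.74%; the approximation is known to undercount slightly (Li(x) is a better estimate).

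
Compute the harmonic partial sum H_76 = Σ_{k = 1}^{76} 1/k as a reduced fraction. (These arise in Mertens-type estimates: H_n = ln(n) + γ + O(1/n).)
H_76 = 672559662384108370412072783887333/136851726813476721146087646859200

Direct summation: H_76 = 1 + 1/2 + ... + 1/76. The least common denominator is lcm(1, ..., 76) = 410555180440430163438262940577600; over this denominator the numerator is 410555180440430163438262940577600 + 205277590220215081719131470288800 + 136851726813476721146087646859200 + 102638795110107540859565735144400 + 82111036088086032687652588115520 + 68425863406738360573043823429600 + 58650740062918594776894705796800 + 51319397555053770429782867572200 + 45617242271158907048695882286400 + 41055518044043016343826294057760 + 37323198221857287585296630961600 + 34212931703369180286521911714800 + 31581167726186935649097149275200 + 29325370031459297388447352898400 + 27370345362695344229217529371840 + 25659698777526885214891433786100 + 24150304731790009614015467092800 + 22808621135579453524347941143200 + 21608167391601587549382260030400 + 20527759022021508171913147028880 + 19550246687639531592298235265600 + 18661599110928643792648315480800 + 17850225236540441888620127851200 + 17106465851684590143260955857400 + 16422207217617206537530517623104 + 15790583863093467824548574637600 + 15205747423719635682898627428800 + 14662685015729648694223676449200 + 14157075187601040118560791054400 + 13685172681347672114608764685920 + 13243715498078392368976223889600 + 12829849388763442607445716893050 + 12441066073952429195098876987200 + 12075152365895004807007733546400 + 11730148012583718955378941159360 + 11404310567789726762173970571600 + 11096085957849463876709809204800 + 10804083695800793774691130015200 + 10527055908728978549699049758400 + 10263879511010754085956573514440 + 10013540986351955205811291233600 + 9775123343819765796149117632800 + 9547794893963492172982859083200 + 9330799555464321896324157740400 + 9123448454231781409739176457280 + 8925112618270220944310063925600 + 8735216605115535392303466820800 + 8553232925842295071630477928700 + 8378677151845513539556386542400 + 8211103608808603268765258811552 + 8050101577263336538005155697600 + 7895291931546733912274287318800 + 7746324159253399310155904539200 + 7602873711859817841449313714400 + 7464639644371457517059326192320 + 7331342507864824347111838224600 + 7202722463867195849794086676800 + 7078537593800520059280395527200 + 6958562380346273956580727806400 + 6842586340673836057304382342960 + 6730412794105412515381359681600 + 6621857749039196184488111944800 + 6516748895879843864099411755200 + 6414924694381721303722858446525 + 6316233545237387129819429855040 + 6220533036976214597549438493600 + 6127689260304927812511387172800 + 6037576182947502403503866773200 + 5950075078846813962873375950400 + 5865074006291859477689470579680 + 5782467330146903710398069585600 + 5702155283894863381086985285800 + 5624043567677125526551547131200 + 5548042978924731938354904602400 + 5474069072539068845843505874368 + 5402041847900396887345565007600 = 2017678987152325111236218351661999, so H_76 = 2017678987152325111236218351661999/410555180440430163438262940577600; reducing by gcd(2017678987152325111236218351661999, 410555180440430163438262940577600) = 3 gives 672559662384108370412072783887333/136851726813476721146087646859200 ≈ 4.91451. (The PNT-adjacent estimate ln(76) + γ ≈ 4.90795 matches within O(1/n).)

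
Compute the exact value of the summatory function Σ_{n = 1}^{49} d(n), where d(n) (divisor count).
Σ_{n ≤ 49} d(n) = 201

Compute d(n) for each 1 ≤ n ≤ 49: d(1) = 1, d(2) = 2, d(3) = 2, d(4) = 3, d(5) = 2, d(6) = 4, d(7) = 2, d(8) = 4, d(9) = 3, d(10) = 4, d(11) = 2, d(12) = 6, d(13) = 2, d(14) = 4, d(15) = 4, d(16) = 5, d(17) = 2, d(18) = 6, d(19) = 2, d(20) = 6, d(21) = 4, d(22) = 4, d(23) = 2, d(24) = 8, d(25) = 3, d(26) = 4, d(27) = 4, d(28) = 6, d(29) = 2, d(30) = 8, d(31) = 2, d(32) = 6, d(33) = 4, d(34) = 4, d(35) = 4, d(36) = 9, d(37) = 2, d(38) = 4, d(39) = 4, d(40) = 8, d(41) = 2, d(42) = 8, d(43) = 2, d(44) = 6, d(45) = 6, d(46) = 4, d(47) = 2, d(48) = 10, d(49) = 3. Summing all 49 values: 201. (Dirichlet's divisor formula: Σ_{n ≤ x} d(n) = x ln(x) + (2γ − 1) x + O(√x). For x = 49, the asymptotic estimate is ≈ 198.27.)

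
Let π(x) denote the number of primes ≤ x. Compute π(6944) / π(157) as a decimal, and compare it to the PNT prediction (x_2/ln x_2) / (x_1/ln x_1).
π(6944)/π(157) = 890/37 ≈ 24.0541;  PNT prediction ≈ 25.2819.

π(157) = 37 and π(6944) = 890, so π(6944)/π(157) ≈ 24.0541. The PNT-predicted ratio is (6944/ln(6944)) / (157/ln(157)) ≈ 25.2819. The two agree to within a few percent, as expected.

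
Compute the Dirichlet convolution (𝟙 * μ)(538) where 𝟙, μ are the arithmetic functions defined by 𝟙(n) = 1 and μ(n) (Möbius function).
(𝟙 * μ)(538) = 0

Divisors of 538: [1, 2, 269, 538]. For each d | 538:
  d = 1: 𝟙(1) · μ(538/1) = 1 · 1 = 1
  d = 2: 𝟙(2) · μ(538/2) = 1 · -1 = -1
  d = 269: 𝟙(269) · μ(538/269) = 1 · -1 = -1
  d = 538: 𝟙(538) · μ(538/538) = 1 · 1 = 1
Summing: (𝟙 * μ)(538) = 1 + -1 + -1 + 1 = 0.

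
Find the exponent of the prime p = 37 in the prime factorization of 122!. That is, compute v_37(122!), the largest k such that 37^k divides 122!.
v_37(122!) = 3

Legendre's formula: v_p(n!) = Σ_{k ≥ 1} ⌊n / p^k⌋. For p = 37, n = 122, the terms are:
  ⌊122/37^1⌋ = ⌊122/37⌋ = 3
(the next term ⌊122/37^2⌋ = 0, terminating the sum). Summing: v_37(122!) = 3 = 3.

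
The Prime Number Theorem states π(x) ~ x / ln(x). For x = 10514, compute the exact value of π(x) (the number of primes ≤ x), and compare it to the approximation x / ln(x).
π(10514) = 1286;  x/ln(x) ≈ 1135.36;  relative error ≈ 11.71%.

Directly count primes up to 10514: π(10514) = 1286. The PNT approximation gives 10514/ln(10514) ≈ 10514/9.26046 ≈ 1135.36. Relative error (π(x) − x/ln(x)) / π(x) ≈ 11.71%; the approximation is known to undercount slightly (Li(x) is a better estimate).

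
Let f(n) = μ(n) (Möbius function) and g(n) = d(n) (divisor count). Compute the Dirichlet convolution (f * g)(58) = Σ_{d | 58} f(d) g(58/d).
(μ * d)(58) = 1

Divisors of 58: [1, 2, 29, 58]. For each d | 58:
  d = 1: μ(1) · d(58/1) = 1 · 4 = 4
  d = 2: μ(2) · d(58/2) = -1 · 2 = -2
  d = 29: μ(29) · d(58/29) = -1 · 2 = -2
  d = 58: μ(58) · d(58/58) = 1 · 1 = 1
Summing: (μ * d)(58) = 4 + -2 + -2 + 1 = 1.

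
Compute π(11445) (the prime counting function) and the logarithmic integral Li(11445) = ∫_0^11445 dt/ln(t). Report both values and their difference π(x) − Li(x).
π(11445) = 1380;  Li(11445) ≈ 1401.86;  π(x) − Li(x) ≈ -21.86.

Direct count of primes ≤ 11445 gives π(11445) = 1380. Numerical evaluation of the logarithmic integral gives Li(11445) ≈ 1401.86. The difference π(x) − Li(x) ≈ -21.86 is typically negative for small/moderate x (Li(x) overestimates), though Littlewood's theorem shows this sign changes infinitely often.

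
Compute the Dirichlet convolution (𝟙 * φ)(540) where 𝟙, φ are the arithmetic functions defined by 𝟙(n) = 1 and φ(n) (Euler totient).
(𝟙 * φ)(540) = 540

Divisors of 540: [1, 2, 3, 4, 5, 6, 9, 10, 12, 15, 18, 20, 27, 30, 36, 45, 54, 60, 90, 108, 135, 180, 270, 540]. For each d | 540:
  d = 1: 𝟙(1) · φ(540/1) = 1 · 144 = 144
  d = 2: 𝟙(2) · φ(540/2) = 1 · 72 = 72
  d = 3: 𝟙(3) · φ(540/3) = 1 · 48 = 48
  d = 4: 𝟙(4) · φ(540/4) = 1 · 72 = 72
  d = 5: 𝟙(5) · φ(540/5) = 1 · 36 = 36
  d = 6: 𝟙(6) · φ(540/6) = 1 · 24 = 24
  d = 9: 𝟙(9) · φ(540/9) = 1 · 16 = 16
  d = 10: 𝟙(10) · φ(540/10) = 1 · 18 = 18
  d = 12: 𝟙(12) · φ(540/12) = 1 · 24 = 24
  d = 15: 𝟙(15) · φ(540/15) = 1 · 12 = 12
  d = 18: 𝟙(18) · φ(540/18) = 1 · 8 = 8
  d = 20: 𝟙(20) · φ(540/20) = 1 · 18 = 18
  d = 27: 𝟙(27) · φ(540/27) = 1 · 8 = 8
  d = 30: 𝟙(30) · φ(540/30) = 1 · 6 = 6
  d = 36: 𝟙(36) · φ(540/36) = 1 · 8 = 8
  d = 45: 𝟙(45) · φ(540/45) = 1 · 4 = 4
  d = 54: 𝟙(54) · φ(540/54) = 1 · 4 = 4
  d = 60: 𝟙(60) · φ(540/60) = 1 · 6 = 6
  d = 90: 𝟙(90) · φ(540/90) = 1 · 2 = 2
  d = 108: 𝟙(108) · φ(540/108) = 1 · 4 = 4
  d = 135: 𝟙(135) · φ(540/135) = 1 · 2 = 2
  d = 180: 𝟙(180) · φ(540/180) = 1 · 2 = 2
  d = 270: 𝟙(270) · φ(540/270) = 1 · 1 = 1
  d = 540: 𝟙(540) · φ(540/540) = 1 · 1 = 1
Summing: (𝟙 * φ)(540) = 144 + 72 + 48 + 72 + 36 + 24 + 16 + 18 + 24 + 12 + 8 + 18 + 8 + 6 + 8 + 4 + 4 + 6 + 2 + 4 + 2 + 2 + 1 + 1 = 540.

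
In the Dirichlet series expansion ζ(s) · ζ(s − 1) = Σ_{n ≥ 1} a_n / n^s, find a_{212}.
σ(212) = 378

In the product (Σ m^0/m^s)(Σ k / k^s) = Σ (Σ_{d | n} d) / n^s, the coefficient of 1/n^s is σ(n) = Σ_{d | n} d. For n = 212, divisors are [1, 2, 4, 53, 106, 212]; summing: σ(212) = 378.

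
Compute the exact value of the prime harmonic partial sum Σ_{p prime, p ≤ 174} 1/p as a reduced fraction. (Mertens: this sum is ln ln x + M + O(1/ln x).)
Σ 1/p = 319420215161551700804173656907103406301944826032199624513259054823197/166589903787325219380851695350896256250980509594874862046961683989710

π(174) = 40, so the primes ≤ 174 are [2, 3, 5, 7, 11, 13, 17, 19, 23, 29, 31, 37, 41, 43, 47, 53, 59, 61, 67, 71, 73, 79, 83, 89, 97, 101, 103, 107, 109, 113, 127, 131, 137, 139, 149, 151, 157, 163, 167, 173]. Summing 1/p over these primes: 319420215161551700804173656907103406301944826032199624513259054823197/166589903787325219380851695350896256250980509594874862046961683989710 ≈ 1.9174. Mertens estimate ln ln(174) + 0.2615 ≈ 1.9023.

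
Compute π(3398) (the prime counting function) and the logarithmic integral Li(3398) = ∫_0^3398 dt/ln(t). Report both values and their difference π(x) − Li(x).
π(3398) = 478;  Li(3398) ≈ 492.08;  π(x) − Li(x) ≈ -14.08.

Direct count of primes ≤ 3398 gives π(3398) = 478. Numerical evaluation of the logarithmic integral gives Li(3398) ≈ 492.08. The difference π(x) − Li(x) ≈ -14.08 is typically negative for small/moderate x (Li(x) overestimates), though Littlewood's theorem shows this sign changes infinitely often.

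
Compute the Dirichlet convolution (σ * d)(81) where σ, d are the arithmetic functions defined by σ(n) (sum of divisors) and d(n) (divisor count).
(σ * d)(81) = 261

Divisors of 81: [1, 3, 9, 27, 81]. For each d | 81:
  d = 1: σ(1) · d(81/1) = 1 · 5 = 5
  d = 3: σ(3) · d(81/3) = 4 · 4 = 16
  d = 9: σ(9) · d(81/9) = 13 · 3 = 39
  d = 27: σ(27) · d(81/27) = 40 · 2 = 80
  d = 81: σ(81) · d(81/81) = 121 · 1 = 121
Summing: (σ * d)(81) = 5 + 16 + 39 + 80 + 121 = 261.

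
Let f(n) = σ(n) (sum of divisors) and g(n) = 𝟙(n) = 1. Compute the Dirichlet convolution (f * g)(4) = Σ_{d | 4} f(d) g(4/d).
(σ * 𝟙)(4) = 11

Divisors of 4: [1, 2, 4]. For each d | 4:
  d = 1: σ(1) · 𝟙(4/1) = 1 · 1 = 1
  d = 2: σ(2) · 𝟙(4/2) = 3 · 1 = 3
  d = 4: σ(4) · 𝟙(4/4) = 7 · 1 = 7
Summing: (σ * 𝟙)(4) = 1 + 3 + 7 = 11.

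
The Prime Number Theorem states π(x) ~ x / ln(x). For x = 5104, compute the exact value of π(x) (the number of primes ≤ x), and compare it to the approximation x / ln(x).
π(5104) = 682;  x/ln(x) ≈ 597.81;  relative error ≈ 12.34%.

Directly count primes up to 5104: π(5104) = 682. The PNT approximation gives 5104/ln(5104) ≈ 5104/8.53778 ≈ 597.81. Relative error (π(x) − x/ln(x)) / π(x) ≈ 12.34%; the approximation is known to undercount slightly (Li(x) is a better estimate).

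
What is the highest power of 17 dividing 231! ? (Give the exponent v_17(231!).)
v_17(231!) = 13

Legendre's formula: v_p(n!) = Σ_{k ≥ 1} ⌊n / p^k⌋. For p = 17, n = 231, the terms are:
  ⌊231/17^1⌋ = ⌊231/17⌋ = 13
(the next term ⌊231/17^2⌋ = 0, terminating the sum). Summing: v_17(231!) = 13 = 13.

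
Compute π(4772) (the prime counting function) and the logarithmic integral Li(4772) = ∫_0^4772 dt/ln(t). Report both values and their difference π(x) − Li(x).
π(4772) = 641;  Li(4772) ≈ 657.44;  π(x) − Li(x) ≈ -16.44.

Direct count of primes ≤ 4772 gives π(4772) = 641. Numerical evaluation of the logarithmic integral gives Li(4772) ≈ 657.44. The difference π(x) − Li(x) ≈ -16.44 is typically negative for small/moderate x (Li(x) overestimates), though Littlewood's theorem shows this sign changes infinitely often.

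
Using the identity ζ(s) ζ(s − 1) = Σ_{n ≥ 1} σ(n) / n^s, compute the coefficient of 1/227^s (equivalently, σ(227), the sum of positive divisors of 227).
σ(227) = 228

In the product (Σ m^0/m^s)(Σ k / k^s) = Σ (Σ_{d | n} d) / n^s, the coefficient of 1/n^s is σ(n) = Σ_{d | n} d. For n = 227, divisors are [1, 227]; summing: σ(227) = 228.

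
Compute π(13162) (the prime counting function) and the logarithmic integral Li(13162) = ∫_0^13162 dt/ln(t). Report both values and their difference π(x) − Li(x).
π(13162) = 1565;  Li(13162) ≈ 1584.20;  π(x) − Li(x) ≈ -19.20.

Direct count of primes ≤ 13162 gives π(13162) = 1565. Numerical evaluation of the logarithmic integral gives Li(13162) ≈ 1584.20. The difference π(x) − Li(x) ≈ -19.20 is typically negative for small/moderate x (Li(x) overestimates), though Littlewood's theorem shows this sign changes infinitely often.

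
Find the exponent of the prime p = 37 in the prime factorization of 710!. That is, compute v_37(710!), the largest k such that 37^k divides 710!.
v_37(710!) = 19

Legendre's formula: v_p(n!) = Σ_{k ≥ 1} ⌊n / p^k⌋. For p = 37, n = 710, the terms are:
  ⌊710/37^1⌋ = ⌊710/37⌋ = 19
(the next term ⌊710/37^2⌋ = 0, terminating the sum). Summing: v_37(710!) = 19 = 19.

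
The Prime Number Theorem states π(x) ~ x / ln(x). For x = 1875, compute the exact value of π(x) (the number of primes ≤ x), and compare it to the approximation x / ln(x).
π(1875) = 287;  x/ln(x) ≈ 248.79;  relative error ≈ 13.31%.

Directly count primes up to 1875: π(1875) = 287. The PNT approximation gives 1875/ln(1875) ≈ 1875/7.53636 ≈ 248.79. Relative error (π(x) − x/ln(x)) / π(x) ≈ 13.31%; the approximation is known to undercount slightly (Li(x) is a better estimate).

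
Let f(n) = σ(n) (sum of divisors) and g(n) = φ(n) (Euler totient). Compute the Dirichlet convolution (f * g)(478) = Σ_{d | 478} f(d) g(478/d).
(σ * φ)(478) = 1912

Divisors of 478: [1, 2, 239, 478]. For each d | 478:
  d = 1: σ(1) · φ(478/1) = 1 · 238 = 238
  d = 2: σ(2) · φ(478/2) = 3 · 238 = 714
  d = 239: σ(239) · φ(478/239) = 240 · 1 = 240
  d = 478: σ(478) · φ(478/478) = 720 · 1 = 720
Summing: (σ * φ)(478) = 238 + 714 + 240 + 720 = 1912.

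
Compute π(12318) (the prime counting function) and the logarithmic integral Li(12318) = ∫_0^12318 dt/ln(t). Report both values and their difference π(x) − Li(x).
π(12318) = 1471;  Li(12318) ≈ 1494.91;  π(x) − Li(x) ≈ -23.91.

Direct count of primes ≤ 12318 gives π(12318) = 1471. Numerical evaluation of the logarithmic integral gives Li(12318) ≈ 1494.91. The difference π(x) − Li(x) ≈ -23.91 is typically negative for small/moderate x (Li(x) overestimates), though Littlewood's theorem shows this sign changes infinitely often.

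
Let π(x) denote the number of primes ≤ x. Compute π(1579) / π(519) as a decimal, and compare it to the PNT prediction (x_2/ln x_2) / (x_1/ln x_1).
π(1579)/π(519) = 249/97 ≈ 2.5670;  PNT prediction ≈ 2.5827.

π(519) = 97 and π(1579) = 249, so π(1579)/π(519) ≈ 2.5670. The PNT-predicted ratio is (1579/ln(1579)) / (519/ln(519)) ≈ 2.5827. The two agree to within a few percent, as expected.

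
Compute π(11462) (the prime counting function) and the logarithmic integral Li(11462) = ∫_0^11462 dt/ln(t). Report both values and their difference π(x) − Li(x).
π(11462) = 1381;  Li(11462) ≈ 1403.68;  π(x) − Li(x) ≈ -22.68.

Direct count of primes ≤ 11462 gives π(11462) = 1381. Numerical evaluation of the logarithmic integral gives Li(11462) ≈ 1403.68. The difference π(x) − Li(x) ≈ -22.68 is typically negative for small/moderate x (Li(x) overestimates), though Littlewood's theorem shows this sign changes infinitely often.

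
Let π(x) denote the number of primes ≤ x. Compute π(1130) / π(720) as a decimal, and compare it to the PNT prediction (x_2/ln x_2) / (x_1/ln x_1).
π(1130)/π(720) = 189/128 ≈ 1.4766;  PNT prediction ≈ 1.4688.

π(720) = 128 and π(1130) = 189, so π(1130)/π(720) ≈ 1.4766. The PNT-predicted ratio is (1130/ln(1130)) / (720/ln(720)) ≈ 1.4688. The two agree to within a few percent, as expected.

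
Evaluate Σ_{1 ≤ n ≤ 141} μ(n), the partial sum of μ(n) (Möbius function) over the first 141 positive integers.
Σ_{n ≤ 141} μ(n) = -3

Compute μ(n) for each 1 ≤ n ≤ 141: μ(1) = 1, μ(2) = -1, μ(3) = -1, μ(4) = 0, μ(5) = -1, μ(6) = 1, μ(7) = -1, μ(8) = 0, μ(9) = 0, μ(10) = 1, μ(11) = -1, μ(12) = 0, μ(13) = -1, μ(14) = 1, μ(15) = 1, μ(16) = 0, μ(17) = -1, μ(18) = 0, μ(19) = -1, μ(20) = 0, μ(21) = 1, μ(22) = 1, μ(23) = -1, μ(24) = 0, μ(25) = 0, μ(26) = 1, μ(27) = 0, μ(28) = 0, μ(29) = -1, μ(30) = -1, μ(31) = -1, μ(32) = 0, μ(33) = 1, μ(34) = 1, μ(35) = 1, μ(36) = 0, μ(37) = -1, μ(38) = 1, μ(39) = 1, μ(40) = 0, μ(41) = -1, μ(42) = -1, μ(43) = -1, μ(44) = 0, μ(45) = 0, μ(46) = 1, μ(47) = -1, μ(48) = 0, μ(49) = 0, μ(50) = 0, μ(51) = 1, μ(52) = 0, μ(53) = -1, μ(54) = 0, μ(55) = 1, μ(56) = 0, μ(57) = 1, μ(58) = 1, μ(59) = -1, μ(60) = 0, μ(61) = -1, μ(62) = 1, μ(63) = 0, μ(64) = 0, μ(65) = 1, μ(66) = -1, μ(67) = -1, μ(68) = 0, μ(69) = 1, μ(70) = -1, μ(71) = -1, μ(72) = 0, μ(73) = -1, μ(74) = 1, μ(75) = 0, μ(76) = 0, μ(77) = 1, μ(78) = -1, μ(79) = -1, μ(80) = 0, μ(81) = 0, μ(82) = 1, μ(83) = -1, μ(84) = 0, μ(85) = 1, μ(86) = 1, μ(87) = 1, μ(88) = 0, μ(89) = -1, μ(90) = 0, μ(91) = 1, μ(92) = 0, μ(93) = 1, μ(94) = 1, μ(95) = 1, μ(96) = 0, μ(97) = -1, μ(98) = 0, μ(99) = 0, μ(100) = 0, μ(101) = -1, μ(102) = -1, μ(103) = -1, μ(104) = 0, μ(105) = -1, μ(106) = 1, μ(107) = -1, μ(108) = 0, μ(109) = -1, μ(110) = -1, μ(111) = 1, μ(112) = 0, μ(113) = -1, μ(114) = -1, μ(115) = 1, μ(116) = 0, μ(117) = 0, μ(118) = 1, μ(119) = 1, μ(120) = 0, μ(121) = 0, μ(122) = 1, μ(123) = 1, μ(124) = 0, μ(125) = 0, μ(126) = 0, μ(127) = -1, μ(128) = 0, μ(129) = 1, μ(130) = -1, μ(131) = -1, μ(132) = 0, μ(133) = 1, μ(134) = 1, μ(135) = 0, μ(136) = 0, μ(137) = -1, μ(138) = -1, μ(139) = -1, μ(140) = 0, μ(141) = 1. Summing all 141 values: -3. (Mertens function M(x) = Σ_{n ≤ x} μ(n); on average M(x) should be small (PNT ⟺ M(x) = o(x)).)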